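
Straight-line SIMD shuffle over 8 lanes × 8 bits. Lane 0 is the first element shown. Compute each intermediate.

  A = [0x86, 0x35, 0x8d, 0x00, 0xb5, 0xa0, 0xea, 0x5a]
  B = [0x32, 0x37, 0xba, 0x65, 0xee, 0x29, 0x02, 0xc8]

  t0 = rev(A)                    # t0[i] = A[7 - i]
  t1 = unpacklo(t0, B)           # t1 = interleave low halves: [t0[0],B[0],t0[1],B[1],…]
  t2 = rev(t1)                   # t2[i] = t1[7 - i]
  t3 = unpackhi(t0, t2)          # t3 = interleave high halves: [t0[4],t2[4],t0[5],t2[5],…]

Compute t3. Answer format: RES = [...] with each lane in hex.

→ t0 |5a|ea|a0|b5|00|8d|35|86|
→ t1 |5a|32|ea|37|a0|ba|b5|65|
→ t2 |65|b5|ba|a0|37|ea|32|5a|
→ t3 |00|37|8d|ea|35|32|86|5a|

RES = [ 0x00  0x37  0x8d  0xea  0x35  0x32  0x86  0x5a ]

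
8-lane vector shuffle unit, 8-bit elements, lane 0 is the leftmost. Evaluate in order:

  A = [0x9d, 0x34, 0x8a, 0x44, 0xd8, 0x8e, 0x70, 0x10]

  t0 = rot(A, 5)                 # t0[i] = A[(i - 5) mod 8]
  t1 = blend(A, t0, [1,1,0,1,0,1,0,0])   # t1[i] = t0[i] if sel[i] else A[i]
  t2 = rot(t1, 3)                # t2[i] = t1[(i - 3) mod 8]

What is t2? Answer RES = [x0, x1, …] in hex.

→ t0 |44|d8|8e|70|10|9d|34|8a|
→ t1 |44|d8|8a|70|d8|9d|70|10|
→ t2 |9d|70|10|44|d8|8a|70|d8|

RES = [0x9d, 0x70, 0x10, 0x44, 0xd8, 0x8a, 0x70, 0xd8]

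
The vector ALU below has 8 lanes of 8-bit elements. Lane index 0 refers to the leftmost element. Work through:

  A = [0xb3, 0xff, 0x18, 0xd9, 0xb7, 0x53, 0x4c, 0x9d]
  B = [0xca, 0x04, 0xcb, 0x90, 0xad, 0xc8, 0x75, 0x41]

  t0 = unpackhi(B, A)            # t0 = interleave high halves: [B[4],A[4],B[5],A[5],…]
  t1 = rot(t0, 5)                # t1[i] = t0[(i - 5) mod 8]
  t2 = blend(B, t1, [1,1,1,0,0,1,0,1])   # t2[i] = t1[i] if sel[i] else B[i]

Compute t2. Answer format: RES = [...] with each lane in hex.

RES = [0x53, 0x75, 0x4c, 0x90, 0xad, 0xad, 0x75, 0xc8]

→ t0 |ad|b7|c8|53|75|4c|41|9d|
→ t1 |53|75|4c|41|9d|ad|b7|c8|
→ t2 |53|75|4c|90|ad|ad|75|c8|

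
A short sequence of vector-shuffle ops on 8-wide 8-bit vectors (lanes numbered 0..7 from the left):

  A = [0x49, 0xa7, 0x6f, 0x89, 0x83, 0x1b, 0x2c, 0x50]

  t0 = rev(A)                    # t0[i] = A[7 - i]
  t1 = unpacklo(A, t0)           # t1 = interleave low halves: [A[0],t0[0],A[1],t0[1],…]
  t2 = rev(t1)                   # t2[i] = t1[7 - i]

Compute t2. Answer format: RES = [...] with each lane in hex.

  t0: 50 2c 1b 83 89 6f a7 49
  t1: 49 50 a7 2c 6f 1b 89 83
  t2: 83 89 1b 6f 2c a7 50 49

RES = [0x83, 0x89, 0x1b, 0x6f, 0x2c, 0xa7, 0x50, 0x49]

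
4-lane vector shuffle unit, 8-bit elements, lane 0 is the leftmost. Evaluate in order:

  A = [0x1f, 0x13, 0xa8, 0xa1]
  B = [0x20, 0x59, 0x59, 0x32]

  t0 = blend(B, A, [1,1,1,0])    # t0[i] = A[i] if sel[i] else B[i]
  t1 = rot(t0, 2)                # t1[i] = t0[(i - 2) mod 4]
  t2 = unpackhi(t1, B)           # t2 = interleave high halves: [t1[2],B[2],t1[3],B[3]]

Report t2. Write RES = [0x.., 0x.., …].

t0 = [0x1f, 0x13, 0xa8, 0x32]
t1 = [0xa8, 0x32, 0x1f, 0x13]
t2 = [0x1f, 0x59, 0x13, 0x32]

RES = [0x1f, 0x59, 0x13, 0x32]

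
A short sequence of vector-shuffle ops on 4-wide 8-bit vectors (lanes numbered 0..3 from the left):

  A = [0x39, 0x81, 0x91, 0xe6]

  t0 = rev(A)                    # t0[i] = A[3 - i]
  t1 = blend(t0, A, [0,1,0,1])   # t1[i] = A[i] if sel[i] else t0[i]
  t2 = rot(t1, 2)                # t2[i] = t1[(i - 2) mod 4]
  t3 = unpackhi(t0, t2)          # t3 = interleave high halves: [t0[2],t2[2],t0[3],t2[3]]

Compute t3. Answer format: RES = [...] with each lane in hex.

RES = [0x81, 0xe6, 0x39, 0x81]

t0 = [0xe6, 0x91, 0x81, 0x39]
t1 = [0xe6, 0x81, 0x81, 0xe6]
t2 = [0x81, 0xe6, 0xe6, 0x81]
t3 = [0x81, 0xe6, 0x39, 0x81]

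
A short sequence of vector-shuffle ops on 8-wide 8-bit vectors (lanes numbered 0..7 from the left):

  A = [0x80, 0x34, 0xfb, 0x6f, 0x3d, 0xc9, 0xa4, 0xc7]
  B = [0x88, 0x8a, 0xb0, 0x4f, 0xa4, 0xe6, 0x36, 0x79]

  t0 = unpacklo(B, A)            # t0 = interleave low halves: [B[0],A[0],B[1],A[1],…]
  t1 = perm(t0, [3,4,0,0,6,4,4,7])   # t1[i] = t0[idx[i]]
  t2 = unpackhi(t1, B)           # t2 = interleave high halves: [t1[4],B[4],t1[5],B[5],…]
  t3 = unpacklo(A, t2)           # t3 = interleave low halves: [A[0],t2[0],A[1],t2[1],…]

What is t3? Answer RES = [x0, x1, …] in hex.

RES = [0x80, 0x4f, 0x34, 0xa4, 0xfb, 0xb0, 0x6f, 0xe6]

→ t0 |88|80|8a|34|b0|fb|4f|6f|
→ t1 |34|b0|88|88|4f|b0|b0|6f|
→ t2 |4f|a4|b0|e6|b0|36|6f|79|
→ t3 |80|4f|34|a4|fb|b0|6f|e6|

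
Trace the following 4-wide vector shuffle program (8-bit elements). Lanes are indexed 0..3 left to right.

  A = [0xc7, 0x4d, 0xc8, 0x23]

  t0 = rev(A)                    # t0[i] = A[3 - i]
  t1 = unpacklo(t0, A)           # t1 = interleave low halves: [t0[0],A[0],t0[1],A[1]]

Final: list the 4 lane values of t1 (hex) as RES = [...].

RES = [0x23, 0xc7, 0xc8, 0x4d]

→ t0 |23|c8|4d|c7|
→ t1 |23|c7|c8|4d|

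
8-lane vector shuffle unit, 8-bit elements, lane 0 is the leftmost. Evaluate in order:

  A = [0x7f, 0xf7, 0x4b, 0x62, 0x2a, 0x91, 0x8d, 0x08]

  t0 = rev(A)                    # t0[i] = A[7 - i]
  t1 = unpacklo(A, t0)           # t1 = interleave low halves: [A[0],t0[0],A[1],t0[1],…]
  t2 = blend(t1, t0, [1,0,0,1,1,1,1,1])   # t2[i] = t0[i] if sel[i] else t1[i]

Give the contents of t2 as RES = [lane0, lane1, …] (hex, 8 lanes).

t0 = [0x08, 0x8d, 0x91, 0x2a, 0x62, 0x4b, 0xf7, 0x7f]
t1 = [0x7f, 0x08, 0xf7, 0x8d, 0x4b, 0x91, 0x62, 0x2a]
t2 = [0x08, 0x08, 0xf7, 0x2a, 0x62, 0x4b, 0xf7, 0x7f]

RES = [ 0x08  0x08  0xf7  0x2a  0x62  0x4b  0xf7  0x7f ]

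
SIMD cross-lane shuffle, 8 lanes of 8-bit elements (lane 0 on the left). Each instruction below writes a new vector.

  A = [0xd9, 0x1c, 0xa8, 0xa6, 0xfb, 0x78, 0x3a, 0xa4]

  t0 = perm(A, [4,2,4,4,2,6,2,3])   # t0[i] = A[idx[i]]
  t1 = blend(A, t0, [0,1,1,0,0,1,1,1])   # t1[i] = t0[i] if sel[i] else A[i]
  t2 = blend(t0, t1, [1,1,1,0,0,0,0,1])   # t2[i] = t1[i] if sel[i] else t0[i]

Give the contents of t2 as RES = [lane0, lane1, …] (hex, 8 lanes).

  t0: fb a8 fb fb a8 3a a8 a6
  t1: d9 a8 fb a6 fb 3a a8 a6
  t2: d9 a8 fb fb a8 3a a8 a6

RES = [ 0xd9  0xa8  0xfb  0xfb  0xa8  0x3a  0xa8  0xa6 ]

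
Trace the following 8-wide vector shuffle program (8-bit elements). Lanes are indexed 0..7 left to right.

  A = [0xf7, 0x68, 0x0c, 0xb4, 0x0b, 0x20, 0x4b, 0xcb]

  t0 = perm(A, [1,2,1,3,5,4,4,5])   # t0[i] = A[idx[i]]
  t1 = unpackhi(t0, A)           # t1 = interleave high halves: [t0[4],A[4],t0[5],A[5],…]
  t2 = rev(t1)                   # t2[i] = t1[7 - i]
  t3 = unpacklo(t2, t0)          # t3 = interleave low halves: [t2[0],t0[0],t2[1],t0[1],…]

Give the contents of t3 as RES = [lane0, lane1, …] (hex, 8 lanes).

t0 = [0x68, 0x0c, 0x68, 0xb4, 0x20, 0x0b, 0x0b, 0x20]
t1 = [0x20, 0x0b, 0x0b, 0x20, 0x0b, 0x4b, 0x20, 0xcb]
t2 = [0xcb, 0x20, 0x4b, 0x0b, 0x20, 0x0b, 0x0b, 0x20]
t3 = [0xcb, 0x68, 0x20, 0x0c, 0x4b, 0x68, 0x0b, 0xb4]

RES = [0xcb, 0x68, 0x20, 0x0c, 0x4b, 0x68, 0x0b, 0xb4]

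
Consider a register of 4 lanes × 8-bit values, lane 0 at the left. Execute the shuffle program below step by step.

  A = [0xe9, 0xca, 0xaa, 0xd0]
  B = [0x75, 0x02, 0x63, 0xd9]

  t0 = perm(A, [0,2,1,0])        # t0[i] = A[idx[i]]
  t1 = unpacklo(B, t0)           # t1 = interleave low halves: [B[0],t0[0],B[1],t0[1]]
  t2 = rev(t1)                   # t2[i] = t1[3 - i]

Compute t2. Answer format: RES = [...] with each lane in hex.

t0 = [0xe9, 0xaa, 0xca, 0xe9]
t1 = [0x75, 0xe9, 0x02, 0xaa]
t2 = [0xaa, 0x02, 0xe9, 0x75]

RES = [0xaa, 0x02, 0xe9, 0x75]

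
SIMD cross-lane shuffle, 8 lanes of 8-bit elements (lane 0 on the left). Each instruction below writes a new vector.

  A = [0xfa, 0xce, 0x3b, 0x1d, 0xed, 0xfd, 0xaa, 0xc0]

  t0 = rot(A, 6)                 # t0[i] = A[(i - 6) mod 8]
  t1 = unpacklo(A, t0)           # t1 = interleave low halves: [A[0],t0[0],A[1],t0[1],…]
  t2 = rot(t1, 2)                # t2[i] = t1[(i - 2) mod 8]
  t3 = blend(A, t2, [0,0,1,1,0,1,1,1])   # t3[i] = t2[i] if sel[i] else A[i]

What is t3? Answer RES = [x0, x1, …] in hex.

RES = [0xfa, 0xce, 0xfa, 0x3b, 0xed, 0x1d, 0x3b, 0xed]

→ t0 |3b|1d|ed|fd|aa|c0|fa|ce|
→ t1 |fa|3b|ce|1d|3b|ed|1d|fd|
→ t2 |1d|fd|fa|3b|ce|1d|3b|ed|
→ t3 |fa|ce|fa|3b|ed|1d|3b|ed|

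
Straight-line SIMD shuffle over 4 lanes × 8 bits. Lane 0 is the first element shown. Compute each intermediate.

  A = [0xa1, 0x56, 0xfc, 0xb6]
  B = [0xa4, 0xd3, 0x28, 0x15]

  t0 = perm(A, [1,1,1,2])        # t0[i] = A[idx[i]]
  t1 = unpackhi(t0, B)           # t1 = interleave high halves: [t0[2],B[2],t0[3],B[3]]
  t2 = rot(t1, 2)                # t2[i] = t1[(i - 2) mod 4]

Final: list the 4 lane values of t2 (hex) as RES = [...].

RES = [0xfc, 0x15, 0x56, 0x28]

t0 = [0x56, 0x56, 0x56, 0xfc]
t1 = [0x56, 0x28, 0xfc, 0x15]
t2 = [0xfc, 0x15, 0x56, 0x28]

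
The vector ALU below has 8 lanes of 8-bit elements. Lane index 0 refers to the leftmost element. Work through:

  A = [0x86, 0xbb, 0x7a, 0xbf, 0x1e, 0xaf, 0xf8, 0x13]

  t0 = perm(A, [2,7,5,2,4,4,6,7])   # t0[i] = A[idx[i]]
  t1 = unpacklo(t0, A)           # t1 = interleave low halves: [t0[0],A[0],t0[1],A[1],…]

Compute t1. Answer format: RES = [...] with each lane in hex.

  t0: 7a 13 af 7a 1e 1e f8 13
  t1: 7a 86 13 bb af 7a 7a bf

RES = [0x7a, 0x86, 0x13, 0xbb, 0xaf, 0x7a, 0x7a, 0xbf]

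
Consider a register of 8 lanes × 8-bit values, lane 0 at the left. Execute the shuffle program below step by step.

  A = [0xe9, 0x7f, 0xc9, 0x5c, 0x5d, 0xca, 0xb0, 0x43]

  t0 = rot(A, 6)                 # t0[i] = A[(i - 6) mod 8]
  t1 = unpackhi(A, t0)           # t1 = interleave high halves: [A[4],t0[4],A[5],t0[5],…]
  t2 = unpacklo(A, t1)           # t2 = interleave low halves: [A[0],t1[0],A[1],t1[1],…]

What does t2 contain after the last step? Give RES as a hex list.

RES = [0xe9, 0x5d, 0x7f, 0xb0, 0xc9, 0xca, 0x5c, 0x43]

→ t0 |c9|5c|5d|ca|b0|43|e9|7f|
→ t1 |5d|b0|ca|43|b0|e9|43|7f|
→ t2 |e9|5d|7f|b0|c9|ca|5c|43|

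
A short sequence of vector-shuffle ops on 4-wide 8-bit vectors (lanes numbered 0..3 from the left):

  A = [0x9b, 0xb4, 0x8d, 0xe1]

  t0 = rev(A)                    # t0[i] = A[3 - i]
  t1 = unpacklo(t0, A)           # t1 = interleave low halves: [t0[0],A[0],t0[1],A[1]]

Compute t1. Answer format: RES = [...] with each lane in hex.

→ t0 |e1|8d|b4|9b|
→ t1 |e1|9b|8d|b4|

RES = [0xe1, 0x9b, 0x8d, 0xb4]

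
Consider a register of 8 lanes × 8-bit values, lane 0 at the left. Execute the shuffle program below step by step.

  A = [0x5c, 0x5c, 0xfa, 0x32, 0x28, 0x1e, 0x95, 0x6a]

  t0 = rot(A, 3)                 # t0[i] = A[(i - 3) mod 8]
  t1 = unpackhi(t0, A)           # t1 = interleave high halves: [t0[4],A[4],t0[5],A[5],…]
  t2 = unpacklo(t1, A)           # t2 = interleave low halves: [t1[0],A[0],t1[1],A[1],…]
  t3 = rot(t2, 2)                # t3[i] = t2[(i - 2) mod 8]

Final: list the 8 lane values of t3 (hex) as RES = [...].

RES = [ 0x1e  0x32  0x5c  0x5c  0x28  0x5c  0xfa  0xfa ]

→ t0 |1e|95|6a|5c|5c|fa|32|28|
→ t1 |5c|28|fa|1e|32|95|28|6a|
→ t2 |5c|5c|28|5c|fa|fa|1e|32|
→ t3 |1e|32|5c|5c|28|5c|fa|fa|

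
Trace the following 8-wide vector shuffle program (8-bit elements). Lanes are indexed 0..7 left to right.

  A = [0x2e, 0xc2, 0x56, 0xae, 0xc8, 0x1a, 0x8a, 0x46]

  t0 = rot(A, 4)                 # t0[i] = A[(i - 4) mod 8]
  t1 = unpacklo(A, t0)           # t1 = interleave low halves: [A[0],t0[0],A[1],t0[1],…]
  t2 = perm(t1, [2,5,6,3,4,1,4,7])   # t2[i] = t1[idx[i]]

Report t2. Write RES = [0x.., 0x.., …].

t0 = [0xc8, 0x1a, 0x8a, 0x46, 0x2e, 0xc2, 0x56, 0xae]
t1 = [0x2e, 0xc8, 0xc2, 0x1a, 0x56, 0x8a, 0xae, 0x46]
t2 = [0xc2, 0x8a, 0xae, 0x1a, 0x56, 0xc8, 0x56, 0x46]

RES = [0xc2, 0x8a, 0xae, 0x1a, 0x56, 0xc8, 0x56, 0x46]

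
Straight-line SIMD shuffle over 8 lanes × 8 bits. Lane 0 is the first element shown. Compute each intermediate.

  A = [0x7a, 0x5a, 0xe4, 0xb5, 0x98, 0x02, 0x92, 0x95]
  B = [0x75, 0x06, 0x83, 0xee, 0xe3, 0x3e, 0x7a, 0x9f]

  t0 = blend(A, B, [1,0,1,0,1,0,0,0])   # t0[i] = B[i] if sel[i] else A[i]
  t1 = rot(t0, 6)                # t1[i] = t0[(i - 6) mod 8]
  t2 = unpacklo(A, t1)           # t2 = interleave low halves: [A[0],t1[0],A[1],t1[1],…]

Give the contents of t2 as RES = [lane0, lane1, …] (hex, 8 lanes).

→ t0 |75|5a|83|b5|e3|02|92|95|
→ t1 |83|b5|e3|02|92|95|75|5a|
→ t2 |7a|83|5a|b5|e4|e3|b5|02|

RES = [0x7a, 0x83, 0x5a, 0xb5, 0xe4, 0xe3, 0xb5, 0x02]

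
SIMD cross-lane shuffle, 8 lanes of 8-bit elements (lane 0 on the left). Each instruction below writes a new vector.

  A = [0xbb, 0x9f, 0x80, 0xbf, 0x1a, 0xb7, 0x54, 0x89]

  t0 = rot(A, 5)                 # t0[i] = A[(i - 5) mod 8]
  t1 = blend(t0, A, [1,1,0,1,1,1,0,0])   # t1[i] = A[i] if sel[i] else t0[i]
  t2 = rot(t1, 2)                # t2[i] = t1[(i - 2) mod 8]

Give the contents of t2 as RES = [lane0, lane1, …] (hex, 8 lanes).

RES = [ 0x9f  0x80  0xbb  0x9f  0xb7  0xbf  0x1a  0xb7 ]

t0 = [0xbf, 0x1a, 0xb7, 0x54, 0x89, 0xbb, 0x9f, 0x80]
t1 = [0xbb, 0x9f, 0xb7, 0xbf, 0x1a, 0xb7, 0x9f, 0x80]
t2 = [0x9f, 0x80, 0xbb, 0x9f, 0xb7, 0xbf, 0x1a, 0xb7]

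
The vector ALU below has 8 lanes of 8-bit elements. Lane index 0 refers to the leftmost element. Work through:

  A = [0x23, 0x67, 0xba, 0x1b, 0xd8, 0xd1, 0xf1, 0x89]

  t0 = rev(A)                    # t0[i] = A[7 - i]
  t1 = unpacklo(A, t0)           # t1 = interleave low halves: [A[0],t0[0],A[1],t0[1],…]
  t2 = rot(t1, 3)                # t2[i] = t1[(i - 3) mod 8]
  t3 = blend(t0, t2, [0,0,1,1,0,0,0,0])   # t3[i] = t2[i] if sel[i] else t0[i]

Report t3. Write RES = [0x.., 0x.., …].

RES = [ 0x89  0xf1  0xd8  0x23  0x1b  0xba  0x67  0x23 ]

  t0: 89 f1 d1 d8 1b ba 67 23
  t1: 23 89 67 f1 ba d1 1b d8
  t2: d1 1b d8 23 89 67 f1 ba
  t3: 89 f1 d8 23 1b ba 67 23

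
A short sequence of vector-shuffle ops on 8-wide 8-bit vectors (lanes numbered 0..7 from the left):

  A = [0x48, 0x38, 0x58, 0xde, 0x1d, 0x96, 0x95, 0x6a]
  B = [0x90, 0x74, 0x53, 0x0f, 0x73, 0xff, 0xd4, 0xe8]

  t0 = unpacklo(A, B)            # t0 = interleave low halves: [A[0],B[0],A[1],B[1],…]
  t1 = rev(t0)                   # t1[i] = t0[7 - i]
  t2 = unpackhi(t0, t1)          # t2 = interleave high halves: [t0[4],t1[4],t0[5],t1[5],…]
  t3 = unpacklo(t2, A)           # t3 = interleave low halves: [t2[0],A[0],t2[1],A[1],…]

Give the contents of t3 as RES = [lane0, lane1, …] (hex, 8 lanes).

  t0: 48 90 38 74 58 53 de 0f
  t1: 0f de 53 58 74 38 90 48
  t2: 58 74 53 38 de 90 0f 48
  t3: 58 48 74 38 53 58 38 de

RES = [0x58, 0x48, 0x74, 0x38, 0x53, 0x58, 0x38, 0xde]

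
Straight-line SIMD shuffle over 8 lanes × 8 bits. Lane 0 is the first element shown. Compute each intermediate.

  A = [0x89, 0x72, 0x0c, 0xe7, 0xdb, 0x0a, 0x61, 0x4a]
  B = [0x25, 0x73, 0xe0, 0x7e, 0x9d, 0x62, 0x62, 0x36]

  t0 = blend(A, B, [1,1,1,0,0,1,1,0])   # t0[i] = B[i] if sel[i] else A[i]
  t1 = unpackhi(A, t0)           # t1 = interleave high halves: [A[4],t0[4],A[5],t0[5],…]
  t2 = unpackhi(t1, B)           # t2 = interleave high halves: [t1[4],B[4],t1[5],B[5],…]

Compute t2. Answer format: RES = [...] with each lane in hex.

→ t0 |25|73|e0|e7|db|62|62|4a|
→ t1 |db|db|0a|62|61|62|4a|4a|
→ t2 |61|9d|62|62|4a|62|4a|36|

RES = [0x61, 0x9d, 0x62, 0x62, 0x4a, 0x62, 0x4a, 0x36]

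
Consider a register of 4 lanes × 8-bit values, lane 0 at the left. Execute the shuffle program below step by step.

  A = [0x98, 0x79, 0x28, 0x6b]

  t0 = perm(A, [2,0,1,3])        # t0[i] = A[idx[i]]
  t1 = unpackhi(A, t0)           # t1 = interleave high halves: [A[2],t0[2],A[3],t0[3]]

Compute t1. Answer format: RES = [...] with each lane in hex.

RES = [ 0x28  0x79  0x6b  0x6b ]

→ t0 |28|98|79|6b|
→ t1 |28|79|6b|6b|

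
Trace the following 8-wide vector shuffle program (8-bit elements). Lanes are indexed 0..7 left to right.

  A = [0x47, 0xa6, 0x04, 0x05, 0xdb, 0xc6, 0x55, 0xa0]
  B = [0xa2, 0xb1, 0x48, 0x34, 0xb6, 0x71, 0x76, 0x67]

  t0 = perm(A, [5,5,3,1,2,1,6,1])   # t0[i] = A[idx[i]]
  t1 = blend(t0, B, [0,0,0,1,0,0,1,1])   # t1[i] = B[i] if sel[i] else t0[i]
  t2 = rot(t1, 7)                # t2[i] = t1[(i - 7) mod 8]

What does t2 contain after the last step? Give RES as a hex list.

RES = [ 0xc6  0x05  0x34  0x04  0xa6  0x76  0x67  0xc6 ]

→ t0 |c6|c6|05|a6|04|a6|55|a6|
→ t1 |c6|c6|05|34|04|a6|76|67|
→ t2 |c6|05|34|04|a6|76|67|c6|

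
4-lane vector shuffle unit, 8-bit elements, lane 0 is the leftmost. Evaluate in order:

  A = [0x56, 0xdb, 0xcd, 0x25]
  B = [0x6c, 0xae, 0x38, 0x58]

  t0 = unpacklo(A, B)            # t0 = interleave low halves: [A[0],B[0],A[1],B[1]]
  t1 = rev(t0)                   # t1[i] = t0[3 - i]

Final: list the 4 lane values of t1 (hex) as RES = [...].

  t0: 56 6c db ae
  t1: ae db 6c 56

RES = [ 0xae  0xdb  0x6c  0x56 ]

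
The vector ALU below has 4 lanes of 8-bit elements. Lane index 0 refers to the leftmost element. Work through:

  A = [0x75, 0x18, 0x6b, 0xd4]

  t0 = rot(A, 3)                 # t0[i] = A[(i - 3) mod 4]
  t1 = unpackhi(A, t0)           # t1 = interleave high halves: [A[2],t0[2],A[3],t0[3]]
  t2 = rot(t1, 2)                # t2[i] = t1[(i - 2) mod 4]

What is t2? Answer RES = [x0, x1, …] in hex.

RES = [ 0xd4  0x75  0x6b  0xd4 ]

→ t0 |18|6b|d4|75|
→ t1 |6b|d4|d4|75|
→ t2 |d4|75|6b|d4|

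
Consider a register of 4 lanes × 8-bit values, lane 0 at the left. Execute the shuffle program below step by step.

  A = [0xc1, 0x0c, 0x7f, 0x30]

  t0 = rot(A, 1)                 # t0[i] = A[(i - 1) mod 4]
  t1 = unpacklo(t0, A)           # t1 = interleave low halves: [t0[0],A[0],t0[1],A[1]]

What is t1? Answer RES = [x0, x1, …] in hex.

  t0: 30 c1 0c 7f
  t1: 30 c1 c1 0c

RES = [0x30, 0xc1, 0xc1, 0x0c]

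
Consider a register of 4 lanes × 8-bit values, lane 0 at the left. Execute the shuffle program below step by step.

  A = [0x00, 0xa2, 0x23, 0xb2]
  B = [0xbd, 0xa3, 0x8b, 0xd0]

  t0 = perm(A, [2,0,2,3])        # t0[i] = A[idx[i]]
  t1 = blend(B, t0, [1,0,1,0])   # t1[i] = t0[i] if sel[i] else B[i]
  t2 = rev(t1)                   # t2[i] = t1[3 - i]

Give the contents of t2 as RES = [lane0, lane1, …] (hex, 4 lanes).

  t0: 23 00 23 b2
  t1: 23 a3 23 d0
  t2: d0 23 a3 23

RES = [ 0xd0  0x23  0xa3  0x23 ]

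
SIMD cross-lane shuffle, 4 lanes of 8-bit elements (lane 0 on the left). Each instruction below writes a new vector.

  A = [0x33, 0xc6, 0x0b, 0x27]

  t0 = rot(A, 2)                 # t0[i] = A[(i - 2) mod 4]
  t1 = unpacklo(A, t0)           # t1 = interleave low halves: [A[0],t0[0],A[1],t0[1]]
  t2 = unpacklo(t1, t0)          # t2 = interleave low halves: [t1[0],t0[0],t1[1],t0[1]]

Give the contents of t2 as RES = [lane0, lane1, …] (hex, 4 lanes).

RES = [ 0x33  0x0b  0x0b  0x27 ]

t0 = [0x0b, 0x27, 0x33, 0xc6]
t1 = [0x33, 0x0b, 0xc6, 0x27]
t2 = [0x33, 0x0b, 0x0b, 0x27]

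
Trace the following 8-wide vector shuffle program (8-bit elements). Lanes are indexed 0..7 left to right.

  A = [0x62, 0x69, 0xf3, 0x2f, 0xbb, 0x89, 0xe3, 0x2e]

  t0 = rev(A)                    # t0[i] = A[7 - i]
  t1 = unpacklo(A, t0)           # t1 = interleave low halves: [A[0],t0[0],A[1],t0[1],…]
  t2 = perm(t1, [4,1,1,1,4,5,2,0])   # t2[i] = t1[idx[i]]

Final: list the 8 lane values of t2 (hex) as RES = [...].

→ t0 |2e|e3|89|bb|2f|f3|69|62|
→ t1 |62|2e|69|e3|f3|89|2f|bb|
→ t2 |f3|2e|2e|2e|f3|89|69|62|

RES = [0xf3, 0x2e, 0x2e, 0x2e, 0xf3, 0x89, 0x69, 0x62]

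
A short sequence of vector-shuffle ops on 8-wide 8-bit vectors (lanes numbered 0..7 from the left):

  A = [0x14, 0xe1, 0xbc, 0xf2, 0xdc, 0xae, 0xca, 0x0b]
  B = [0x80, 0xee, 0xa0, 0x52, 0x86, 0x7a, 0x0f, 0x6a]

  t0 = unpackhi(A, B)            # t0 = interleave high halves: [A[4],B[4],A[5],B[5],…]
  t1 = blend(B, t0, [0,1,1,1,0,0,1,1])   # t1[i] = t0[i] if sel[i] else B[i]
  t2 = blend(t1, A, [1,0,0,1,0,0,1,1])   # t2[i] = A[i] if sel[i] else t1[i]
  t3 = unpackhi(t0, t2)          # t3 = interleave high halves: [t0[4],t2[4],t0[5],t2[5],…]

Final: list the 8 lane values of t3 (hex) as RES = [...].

→ t0 |dc|86|ae|7a|ca|0f|0b|6a|
→ t1 |80|86|ae|7a|86|7a|0b|6a|
→ t2 |14|86|ae|f2|86|7a|ca|0b|
→ t3 |ca|86|0f|7a|0b|ca|6a|0b|

RES = [0xca, 0x86, 0x0f, 0x7a, 0x0b, 0xca, 0x6a, 0x0b]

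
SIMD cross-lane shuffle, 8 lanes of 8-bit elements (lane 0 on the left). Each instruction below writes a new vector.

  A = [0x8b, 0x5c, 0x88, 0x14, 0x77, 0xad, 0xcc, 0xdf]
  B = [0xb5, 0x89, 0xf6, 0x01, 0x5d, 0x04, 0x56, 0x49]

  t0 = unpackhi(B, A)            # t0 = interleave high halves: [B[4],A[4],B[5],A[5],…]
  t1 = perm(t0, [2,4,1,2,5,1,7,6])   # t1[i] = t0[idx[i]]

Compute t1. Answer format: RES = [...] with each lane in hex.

  t0: 5d 77 04 ad 56 cc 49 df
  t1: 04 56 77 04 cc 77 df 49

RES = [ 0x04  0x56  0x77  0x04  0xcc  0x77  0xdf  0x49 ]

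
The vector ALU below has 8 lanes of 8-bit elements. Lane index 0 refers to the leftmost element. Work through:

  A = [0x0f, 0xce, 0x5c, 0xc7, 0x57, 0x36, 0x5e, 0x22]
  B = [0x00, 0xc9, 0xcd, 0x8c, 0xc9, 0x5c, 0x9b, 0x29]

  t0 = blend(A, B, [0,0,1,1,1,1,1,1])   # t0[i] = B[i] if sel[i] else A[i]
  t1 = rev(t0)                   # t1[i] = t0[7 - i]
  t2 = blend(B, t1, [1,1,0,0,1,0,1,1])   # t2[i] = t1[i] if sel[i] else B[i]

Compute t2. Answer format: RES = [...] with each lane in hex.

t0 = [0x0f, 0xce, 0xcd, 0x8c, 0xc9, 0x5c, 0x9b, 0x29]
t1 = [0x29, 0x9b, 0x5c, 0xc9, 0x8c, 0xcd, 0xce, 0x0f]
t2 = [0x29, 0x9b, 0xcd, 0x8c, 0x8c, 0x5c, 0xce, 0x0f]

RES = [ 0x29  0x9b  0xcd  0x8c  0x8c  0x5c  0xce  0x0f ]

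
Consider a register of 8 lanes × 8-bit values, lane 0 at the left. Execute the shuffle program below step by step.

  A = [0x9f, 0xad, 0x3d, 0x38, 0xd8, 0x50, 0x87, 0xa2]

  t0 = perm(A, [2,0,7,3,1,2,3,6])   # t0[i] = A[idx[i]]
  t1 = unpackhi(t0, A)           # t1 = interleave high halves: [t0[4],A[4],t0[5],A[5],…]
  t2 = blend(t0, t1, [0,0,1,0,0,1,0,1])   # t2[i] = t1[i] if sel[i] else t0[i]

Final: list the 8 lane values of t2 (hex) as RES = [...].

RES = [0x3d, 0x9f, 0x3d, 0x38, 0xad, 0x87, 0x38, 0xa2]

  t0: 3d 9f a2 38 ad 3d 38 87
  t1: ad d8 3d 50 38 87 87 a2
  t2: 3d 9f 3d 38 ad 87 38 a2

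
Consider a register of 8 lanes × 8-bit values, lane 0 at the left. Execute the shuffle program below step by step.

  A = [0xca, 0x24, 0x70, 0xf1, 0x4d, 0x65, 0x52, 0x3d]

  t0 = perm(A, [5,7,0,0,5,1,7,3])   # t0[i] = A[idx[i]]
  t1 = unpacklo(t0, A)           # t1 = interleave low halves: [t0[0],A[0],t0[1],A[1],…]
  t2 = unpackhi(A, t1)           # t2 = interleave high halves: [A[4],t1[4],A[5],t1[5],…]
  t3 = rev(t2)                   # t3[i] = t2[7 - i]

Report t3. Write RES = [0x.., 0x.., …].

RES = [ 0xf1  0x3d  0xca  0x52  0x70  0x65  0xca  0x4d ]

  t0: 65 3d ca ca 65 24 3d f1
  t1: 65 ca 3d 24 ca 70 ca f1
  t2: 4d ca 65 70 52 ca 3d f1
  t3: f1 3d ca 52 70 65 ca 4d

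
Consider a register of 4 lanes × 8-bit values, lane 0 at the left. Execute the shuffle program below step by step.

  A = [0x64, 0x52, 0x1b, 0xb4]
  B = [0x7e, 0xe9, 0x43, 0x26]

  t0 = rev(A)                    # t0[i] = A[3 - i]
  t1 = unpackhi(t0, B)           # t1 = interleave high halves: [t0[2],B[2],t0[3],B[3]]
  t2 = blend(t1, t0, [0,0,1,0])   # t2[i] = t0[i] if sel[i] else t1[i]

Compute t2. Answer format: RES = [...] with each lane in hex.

  t0: b4 1b 52 64
  t1: 52 43 64 26
  t2: 52 43 52 26

RES = [0x52, 0x43, 0x52, 0x26]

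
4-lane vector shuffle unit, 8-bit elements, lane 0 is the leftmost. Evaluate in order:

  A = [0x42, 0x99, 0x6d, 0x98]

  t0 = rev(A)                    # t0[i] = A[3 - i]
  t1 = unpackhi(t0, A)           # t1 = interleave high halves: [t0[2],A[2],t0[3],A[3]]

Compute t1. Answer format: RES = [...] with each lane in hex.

RES = [0x99, 0x6d, 0x42, 0x98]

t0 = [0x98, 0x6d, 0x99, 0x42]
t1 = [0x99, 0x6d, 0x42, 0x98]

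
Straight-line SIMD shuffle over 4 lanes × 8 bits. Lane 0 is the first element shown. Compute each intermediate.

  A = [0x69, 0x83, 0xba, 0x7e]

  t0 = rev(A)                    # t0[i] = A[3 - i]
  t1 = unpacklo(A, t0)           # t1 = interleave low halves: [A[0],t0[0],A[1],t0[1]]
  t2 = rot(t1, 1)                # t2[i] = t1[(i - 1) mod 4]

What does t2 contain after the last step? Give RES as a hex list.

t0 = [0x7e, 0xba, 0x83, 0x69]
t1 = [0x69, 0x7e, 0x83, 0xba]
t2 = [0xba, 0x69, 0x7e, 0x83]

RES = [ 0xba  0x69  0x7e  0x83 ]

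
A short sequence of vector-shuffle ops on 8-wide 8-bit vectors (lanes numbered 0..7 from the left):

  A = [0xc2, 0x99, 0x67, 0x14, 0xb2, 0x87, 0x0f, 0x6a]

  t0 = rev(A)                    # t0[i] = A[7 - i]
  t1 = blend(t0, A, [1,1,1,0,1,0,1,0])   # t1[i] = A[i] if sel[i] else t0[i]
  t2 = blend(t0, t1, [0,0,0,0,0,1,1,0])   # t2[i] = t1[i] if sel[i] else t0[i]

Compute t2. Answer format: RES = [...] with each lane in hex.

t0 = [0x6a, 0x0f, 0x87, 0xb2, 0x14, 0x67, 0x99, 0xc2]
t1 = [0xc2, 0x99, 0x67, 0xb2, 0xb2, 0x67, 0x0f, 0xc2]
t2 = [0x6a, 0x0f, 0x87, 0xb2, 0x14, 0x67, 0x0f, 0xc2]

RES = [0x6a, 0x0f, 0x87, 0xb2, 0x14, 0x67, 0x0f, 0xc2]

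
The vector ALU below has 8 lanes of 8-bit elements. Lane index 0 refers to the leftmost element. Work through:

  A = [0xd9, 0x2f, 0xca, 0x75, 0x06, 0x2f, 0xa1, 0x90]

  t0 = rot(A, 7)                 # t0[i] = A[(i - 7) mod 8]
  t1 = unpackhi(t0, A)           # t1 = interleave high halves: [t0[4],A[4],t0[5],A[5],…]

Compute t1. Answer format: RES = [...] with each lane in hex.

RES = [0x2f, 0x06, 0xa1, 0x2f, 0x90, 0xa1, 0xd9, 0x90]

→ t0 |2f|ca|75|06|2f|a1|90|d9|
→ t1 |2f|06|a1|2f|90|a1|d9|90|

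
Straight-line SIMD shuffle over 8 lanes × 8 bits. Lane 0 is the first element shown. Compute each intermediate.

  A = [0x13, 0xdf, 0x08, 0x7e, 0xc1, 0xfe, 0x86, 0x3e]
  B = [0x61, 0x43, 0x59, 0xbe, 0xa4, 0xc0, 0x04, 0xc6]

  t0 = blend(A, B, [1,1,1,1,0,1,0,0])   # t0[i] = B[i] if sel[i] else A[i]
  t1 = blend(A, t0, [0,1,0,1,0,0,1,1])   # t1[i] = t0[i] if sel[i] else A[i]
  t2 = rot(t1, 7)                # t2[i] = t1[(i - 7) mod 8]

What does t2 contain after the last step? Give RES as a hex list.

  t0: 61 43 59 be c1 c0 86 3e
  t1: 13 43 08 be c1 fe 86 3e
  t2: 43 08 be c1 fe 86 3e 13

RES = [ 0x43  0x08  0xbe  0xc1  0xfe  0x86  0x3e  0x13 ]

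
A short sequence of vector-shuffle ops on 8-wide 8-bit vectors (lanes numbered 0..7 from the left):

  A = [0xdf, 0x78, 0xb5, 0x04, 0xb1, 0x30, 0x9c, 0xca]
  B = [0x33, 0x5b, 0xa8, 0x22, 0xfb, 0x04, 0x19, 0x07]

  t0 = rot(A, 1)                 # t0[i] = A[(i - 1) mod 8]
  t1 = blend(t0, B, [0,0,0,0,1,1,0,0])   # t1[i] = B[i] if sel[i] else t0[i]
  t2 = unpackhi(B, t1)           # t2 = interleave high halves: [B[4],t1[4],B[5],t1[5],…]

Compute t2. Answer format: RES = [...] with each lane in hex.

  t0: ca df 78 b5 04 b1 30 9c
  t1: ca df 78 b5 fb 04 30 9c
  t2: fb fb 04 04 19 30 07 9c

RES = [ 0xfb  0xfb  0x04  0x04  0x19  0x30  0x07  0x9c ]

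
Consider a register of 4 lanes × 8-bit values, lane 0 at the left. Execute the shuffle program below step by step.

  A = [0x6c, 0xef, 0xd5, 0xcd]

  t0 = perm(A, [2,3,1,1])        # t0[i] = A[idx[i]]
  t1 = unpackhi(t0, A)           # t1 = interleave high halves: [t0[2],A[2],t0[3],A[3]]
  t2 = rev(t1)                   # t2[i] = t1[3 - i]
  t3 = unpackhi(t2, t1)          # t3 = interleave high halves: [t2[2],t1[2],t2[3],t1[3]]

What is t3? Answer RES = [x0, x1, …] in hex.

t0 = [0xd5, 0xcd, 0xef, 0xef]
t1 = [0xef, 0xd5, 0xef, 0xcd]
t2 = [0xcd, 0xef, 0xd5, 0xef]
t3 = [0xd5, 0xef, 0xef, 0xcd]

RES = [ 0xd5  0xef  0xef  0xcd ]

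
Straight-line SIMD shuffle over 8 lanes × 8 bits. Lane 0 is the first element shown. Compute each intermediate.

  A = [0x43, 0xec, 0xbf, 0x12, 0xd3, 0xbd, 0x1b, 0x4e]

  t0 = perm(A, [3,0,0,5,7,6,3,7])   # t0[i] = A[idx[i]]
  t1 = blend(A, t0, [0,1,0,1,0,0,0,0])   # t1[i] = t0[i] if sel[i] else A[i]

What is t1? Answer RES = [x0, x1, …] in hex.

→ t0 |12|43|43|bd|4e|1b|12|4e|
→ t1 |43|43|bf|bd|d3|bd|1b|4e|

RES = [ 0x43  0x43  0xbf  0xbd  0xd3  0xbd  0x1b  0x4e ]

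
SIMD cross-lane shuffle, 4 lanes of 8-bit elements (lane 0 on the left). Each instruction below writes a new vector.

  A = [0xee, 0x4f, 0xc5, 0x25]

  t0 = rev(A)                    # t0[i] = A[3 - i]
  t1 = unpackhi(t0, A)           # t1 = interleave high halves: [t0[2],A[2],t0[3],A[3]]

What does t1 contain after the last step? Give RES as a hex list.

  t0: 25 c5 4f ee
  t1: 4f c5 ee 25

RES = [ 0x4f  0xc5  0xee  0x25 ]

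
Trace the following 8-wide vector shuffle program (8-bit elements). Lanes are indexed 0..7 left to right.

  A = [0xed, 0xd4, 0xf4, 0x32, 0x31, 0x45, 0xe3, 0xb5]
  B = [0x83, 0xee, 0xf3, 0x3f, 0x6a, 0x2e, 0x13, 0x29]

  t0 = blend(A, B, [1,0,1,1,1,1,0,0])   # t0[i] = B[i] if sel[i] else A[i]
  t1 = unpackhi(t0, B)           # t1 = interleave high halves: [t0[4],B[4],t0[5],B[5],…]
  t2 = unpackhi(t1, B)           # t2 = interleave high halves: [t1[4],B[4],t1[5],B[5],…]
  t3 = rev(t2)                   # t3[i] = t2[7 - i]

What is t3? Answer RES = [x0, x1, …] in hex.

  t0: 83 d4 f3 3f 6a 2e e3 b5
  t1: 6a 6a 2e 2e e3 13 b5 29
  t2: e3 6a 13 2e b5 13 29 29
  t3: 29 29 13 b5 2e 13 6a e3

RES = [0x29, 0x29, 0x13, 0xb5, 0x2e, 0x13, 0x6a, 0xe3]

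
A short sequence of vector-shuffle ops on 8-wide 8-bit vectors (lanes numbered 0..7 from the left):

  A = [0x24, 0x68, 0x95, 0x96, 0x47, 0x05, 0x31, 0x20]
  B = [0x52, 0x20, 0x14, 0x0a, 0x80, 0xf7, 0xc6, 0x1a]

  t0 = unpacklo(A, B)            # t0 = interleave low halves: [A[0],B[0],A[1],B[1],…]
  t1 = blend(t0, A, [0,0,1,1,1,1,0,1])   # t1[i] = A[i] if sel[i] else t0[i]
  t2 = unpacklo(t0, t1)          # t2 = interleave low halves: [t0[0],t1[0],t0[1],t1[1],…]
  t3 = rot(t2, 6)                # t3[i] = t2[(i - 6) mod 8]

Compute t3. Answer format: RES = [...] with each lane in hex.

→ t0 |24|52|68|20|95|14|96|0a|
→ t1 |24|52|95|96|47|05|96|20|
→ t2 |24|24|52|52|68|95|20|96|
→ t3 |52|52|68|95|20|96|24|24|

RES = [0x52, 0x52, 0x68, 0x95, 0x20, 0x96, 0x24, 0x24]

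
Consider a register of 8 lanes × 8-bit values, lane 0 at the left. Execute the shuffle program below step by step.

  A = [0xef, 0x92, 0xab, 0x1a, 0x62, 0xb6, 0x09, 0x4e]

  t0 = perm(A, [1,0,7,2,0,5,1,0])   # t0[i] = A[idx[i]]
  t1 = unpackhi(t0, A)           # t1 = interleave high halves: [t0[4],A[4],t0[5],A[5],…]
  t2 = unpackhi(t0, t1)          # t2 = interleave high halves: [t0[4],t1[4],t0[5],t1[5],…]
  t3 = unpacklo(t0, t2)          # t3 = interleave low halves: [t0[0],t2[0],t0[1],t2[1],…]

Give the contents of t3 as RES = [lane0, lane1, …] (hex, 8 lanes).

t0 = [0x92, 0xef, 0x4e, 0xab, 0xef, 0xb6, 0x92, 0xef]
t1 = [0xef, 0x62, 0xb6, 0xb6, 0x92, 0x09, 0xef, 0x4e]
t2 = [0xef, 0x92, 0xb6, 0x09, 0x92, 0xef, 0xef, 0x4e]
t3 = [0x92, 0xef, 0xef, 0x92, 0x4e, 0xb6, 0xab, 0x09]

RES = [ 0x92  0xef  0xef  0x92  0x4e  0xb6  0xab  0x09 ]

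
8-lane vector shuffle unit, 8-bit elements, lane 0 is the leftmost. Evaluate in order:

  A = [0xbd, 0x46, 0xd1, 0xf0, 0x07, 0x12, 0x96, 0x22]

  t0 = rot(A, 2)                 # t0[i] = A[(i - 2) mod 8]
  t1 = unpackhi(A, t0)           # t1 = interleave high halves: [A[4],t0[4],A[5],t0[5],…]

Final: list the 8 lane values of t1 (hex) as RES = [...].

RES = [0x07, 0xd1, 0x12, 0xf0, 0x96, 0x07, 0x22, 0x12]

  t0: 96 22 bd 46 d1 f0 07 12
  t1: 07 d1 12 f0 96 07 22 12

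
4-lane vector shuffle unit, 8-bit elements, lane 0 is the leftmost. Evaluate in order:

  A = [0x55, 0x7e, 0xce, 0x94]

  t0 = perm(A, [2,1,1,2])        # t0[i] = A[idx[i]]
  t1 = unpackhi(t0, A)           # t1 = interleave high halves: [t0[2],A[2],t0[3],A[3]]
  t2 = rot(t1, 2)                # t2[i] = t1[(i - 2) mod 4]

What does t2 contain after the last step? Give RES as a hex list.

  t0: ce 7e 7e ce
  t1: 7e ce ce 94
  t2: ce 94 7e ce

RES = [ 0xce  0x94  0x7e  0xce ]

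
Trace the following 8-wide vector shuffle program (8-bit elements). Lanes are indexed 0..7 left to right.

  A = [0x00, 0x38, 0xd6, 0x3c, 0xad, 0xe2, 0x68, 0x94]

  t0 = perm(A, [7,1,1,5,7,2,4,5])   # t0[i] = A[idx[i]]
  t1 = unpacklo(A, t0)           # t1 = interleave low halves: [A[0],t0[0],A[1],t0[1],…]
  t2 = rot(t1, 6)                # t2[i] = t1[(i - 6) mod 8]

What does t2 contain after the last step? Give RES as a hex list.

RES = [ 0x38  0x38  0xd6  0x38  0x3c  0xe2  0x00  0x94 ]

t0 = [0x94, 0x38, 0x38, 0xe2, 0x94, 0xd6, 0xad, 0xe2]
t1 = [0x00, 0x94, 0x38, 0x38, 0xd6, 0x38, 0x3c, 0xe2]
t2 = [0x38, 0x38, 0xd6, 0x38, 0x3c, 0xe2, 0x00, 0x94]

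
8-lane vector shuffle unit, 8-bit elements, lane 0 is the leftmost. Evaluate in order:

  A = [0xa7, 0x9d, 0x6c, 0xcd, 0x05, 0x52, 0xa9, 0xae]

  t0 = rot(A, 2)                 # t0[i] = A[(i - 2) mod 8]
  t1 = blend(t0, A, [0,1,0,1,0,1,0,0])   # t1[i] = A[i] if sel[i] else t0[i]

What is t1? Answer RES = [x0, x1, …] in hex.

RES = [0xa9, 0x9d, 0xa7, 0xcd, 0x6c, 0x52, 0x05, 0x52]

→ t0 |a9|ae|a7|9d|6c|cd|05|52|
→ t1 |a9|9d|a7|cd|6c|52|05|52|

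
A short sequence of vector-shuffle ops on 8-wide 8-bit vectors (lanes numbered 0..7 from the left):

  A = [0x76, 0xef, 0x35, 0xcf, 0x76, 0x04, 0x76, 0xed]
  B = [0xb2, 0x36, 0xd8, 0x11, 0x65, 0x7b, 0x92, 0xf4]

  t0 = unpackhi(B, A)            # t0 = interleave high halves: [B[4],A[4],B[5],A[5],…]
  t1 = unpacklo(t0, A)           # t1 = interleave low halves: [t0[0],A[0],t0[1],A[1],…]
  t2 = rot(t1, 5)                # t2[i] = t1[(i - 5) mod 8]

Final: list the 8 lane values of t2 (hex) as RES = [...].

RES = [ 0xef  0x7b  0x35  0x04  0xcf  0x65  0x76  0x76 ]

t0 = [0x65, 0x76, 0x7b, 0x04, 0x92, 0x76, 0xf4, 0xed]
t1 = [0x65, 0x76, 0x76, 0xef, 0x7b, 0x35, 0x04, 0xcf]
t2 = [0xef, 0x7b, 0x35, 0x04, 0xcf, 0x65, 0x76, 0x76]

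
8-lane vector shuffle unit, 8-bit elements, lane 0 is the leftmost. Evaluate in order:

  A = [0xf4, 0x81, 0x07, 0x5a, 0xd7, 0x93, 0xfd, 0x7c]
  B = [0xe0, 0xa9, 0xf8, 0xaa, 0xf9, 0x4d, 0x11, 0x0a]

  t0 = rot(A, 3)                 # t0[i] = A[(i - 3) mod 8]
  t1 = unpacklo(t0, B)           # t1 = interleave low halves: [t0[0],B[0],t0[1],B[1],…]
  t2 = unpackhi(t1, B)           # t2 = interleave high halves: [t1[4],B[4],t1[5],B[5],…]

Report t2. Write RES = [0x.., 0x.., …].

RES = [0x7c, 0xf9, 0xf8, 0x4d, 0xf4, 0x11, 0xaa, 0x0a]

  t0: 93 fd 7c f4 81 07 5a d7
  t1: 93 e0 fd a9 7c f8 f4 aa
  t2: 7c f9 f8 4d f4 11 aa 0a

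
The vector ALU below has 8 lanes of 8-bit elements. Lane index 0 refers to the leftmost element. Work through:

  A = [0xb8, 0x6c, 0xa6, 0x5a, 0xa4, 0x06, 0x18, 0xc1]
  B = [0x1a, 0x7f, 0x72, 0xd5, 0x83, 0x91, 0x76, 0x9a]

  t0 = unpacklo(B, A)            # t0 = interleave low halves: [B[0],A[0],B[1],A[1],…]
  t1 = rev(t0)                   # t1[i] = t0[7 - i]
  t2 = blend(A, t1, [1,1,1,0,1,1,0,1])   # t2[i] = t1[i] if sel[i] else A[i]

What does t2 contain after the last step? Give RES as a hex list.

RES = [0x5a, 0xd5, 0xa6, 0x5a, 0x6c, 0x7f, 0x18, 0x1a]

  t0: 1a b8 7f 6c 72 a6 d5 5a
  t1: 5a d5 a6 72 6c 7f b8 1a
  t2: 5a d5 a6 5a 6c 7f 18 1a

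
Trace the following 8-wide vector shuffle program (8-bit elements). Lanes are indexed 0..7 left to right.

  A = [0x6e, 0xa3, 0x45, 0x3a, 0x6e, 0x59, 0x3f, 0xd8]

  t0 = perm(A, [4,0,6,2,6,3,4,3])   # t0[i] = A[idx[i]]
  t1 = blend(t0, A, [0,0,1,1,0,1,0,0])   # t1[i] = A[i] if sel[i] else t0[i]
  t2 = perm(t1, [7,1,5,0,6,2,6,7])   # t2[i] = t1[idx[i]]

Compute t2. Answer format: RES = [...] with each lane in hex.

t0 = [0x6e, 0x6e, 0x3f, 0x45, 0x3f, 0x3a, 0x6e, 0x3a]
t1 = [0x6e, 0x6e, 0x45, 0x3a, 0x3f, 0x59, 0x6e, 0x3a]
t2 = [0x3a, 0x6e, 0x59, 0x6e, 0x6e, 0x45, 0x6e, 0x3a]

RES = [ 0x3a  0x6e  0x59  0x6e  0x6e  0x45  0x6e  0x3a ]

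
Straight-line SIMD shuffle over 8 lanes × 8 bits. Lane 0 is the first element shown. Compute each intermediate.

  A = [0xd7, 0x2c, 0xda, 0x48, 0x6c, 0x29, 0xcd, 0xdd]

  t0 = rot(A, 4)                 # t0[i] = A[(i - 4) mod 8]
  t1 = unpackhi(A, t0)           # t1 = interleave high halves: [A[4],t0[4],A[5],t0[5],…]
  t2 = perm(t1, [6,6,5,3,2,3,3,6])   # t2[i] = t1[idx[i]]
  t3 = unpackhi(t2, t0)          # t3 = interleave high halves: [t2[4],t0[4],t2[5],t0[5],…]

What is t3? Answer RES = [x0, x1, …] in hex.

t0 = [0x6c, 0x29, 0xcd, 0xdd, 0xd7, 0x2c, 0xda, 0x48]
t1 = [0x6c, 0xd7, 0x29, 0x2c, 0xcd, 0xda, 0xdd, 0x48]
t2 = [0xdd, 0xdd, 0xda, 0x2c, 0x29, 0x2c, 0x2c, 0xdd]
t3 = [0x29, 0xd7, 0x2c, 0x2c, 0x2c, 0xda, 0xdd, 0x48]

RES = [0x29, 0xd7, 0x2c, 0x2c, 0x2c, 0xda, 0xdd, 0x48]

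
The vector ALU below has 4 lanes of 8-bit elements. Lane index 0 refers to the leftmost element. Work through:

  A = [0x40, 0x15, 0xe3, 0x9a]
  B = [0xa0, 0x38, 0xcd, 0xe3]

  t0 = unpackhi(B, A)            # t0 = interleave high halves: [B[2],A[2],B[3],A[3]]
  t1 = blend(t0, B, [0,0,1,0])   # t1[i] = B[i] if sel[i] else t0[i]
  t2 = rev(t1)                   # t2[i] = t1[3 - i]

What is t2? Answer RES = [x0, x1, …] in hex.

→ t0 |cd|e3|e3|9a|
→ t1 |cd|e3|cd|9a|
→ t2 |9a|cd|e3|cd|

RES = [ 0x9a  0xcd  0xe3  0xcd ]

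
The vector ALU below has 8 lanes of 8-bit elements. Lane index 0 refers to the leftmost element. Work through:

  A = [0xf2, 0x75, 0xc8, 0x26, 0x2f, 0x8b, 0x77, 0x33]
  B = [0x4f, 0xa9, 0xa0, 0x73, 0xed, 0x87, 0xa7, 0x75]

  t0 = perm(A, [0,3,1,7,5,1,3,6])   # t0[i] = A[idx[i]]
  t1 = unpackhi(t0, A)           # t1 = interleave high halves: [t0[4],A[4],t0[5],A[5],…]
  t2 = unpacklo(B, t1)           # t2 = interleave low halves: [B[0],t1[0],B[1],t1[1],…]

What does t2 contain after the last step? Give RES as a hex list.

RES = [0x4f, 0x8b, 0xa9, 0x2f, 0xa0, 0x75, 0x73, 0x8b]

  t0: f2 26 75 33 8b 75 26 77
  t1: 8b 2f 75 8b 26 77 77 33
  t2: 4f 8b a9 2f a0 75 73 8b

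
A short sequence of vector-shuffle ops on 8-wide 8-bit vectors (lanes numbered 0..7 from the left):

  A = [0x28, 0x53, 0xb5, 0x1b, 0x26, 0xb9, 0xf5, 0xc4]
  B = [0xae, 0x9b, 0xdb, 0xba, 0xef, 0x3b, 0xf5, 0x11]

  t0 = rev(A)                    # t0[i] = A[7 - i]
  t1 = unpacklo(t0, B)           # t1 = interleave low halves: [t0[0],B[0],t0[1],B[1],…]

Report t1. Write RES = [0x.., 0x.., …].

RES = [0xc4, 0xae, 0xf5, 0x9b, 0xb9, 0xdb, 0x26, 0xba]

t0 = [0xc4, 0xf5, 0xb9, 0x26, 0x1b, 0xb5, 0x53, 0x28]
t1 = [0xc4, 0xae, 0xf5, 0x9b, 0xb9, 0xdb, 0x26, 0xba]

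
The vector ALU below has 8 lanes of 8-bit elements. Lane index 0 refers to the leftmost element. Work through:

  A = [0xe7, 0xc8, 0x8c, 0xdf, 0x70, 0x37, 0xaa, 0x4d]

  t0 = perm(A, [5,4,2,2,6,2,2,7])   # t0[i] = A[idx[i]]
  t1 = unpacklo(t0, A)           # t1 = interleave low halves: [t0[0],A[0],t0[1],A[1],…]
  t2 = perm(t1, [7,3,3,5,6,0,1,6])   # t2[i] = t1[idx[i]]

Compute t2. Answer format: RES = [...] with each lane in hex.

RES = [ 0xdf  0xc8  0xc8  0x8c  0x8c  0x37  0xe7  0x8c ]

→ t0 |37|70|8c|8c|aa|8c|8c|4d|
→ t1 |37|e7|70|c8|8c|8c|8c|df|
→ t2 |df|c8|c8|8c|8c|37|e7|8c|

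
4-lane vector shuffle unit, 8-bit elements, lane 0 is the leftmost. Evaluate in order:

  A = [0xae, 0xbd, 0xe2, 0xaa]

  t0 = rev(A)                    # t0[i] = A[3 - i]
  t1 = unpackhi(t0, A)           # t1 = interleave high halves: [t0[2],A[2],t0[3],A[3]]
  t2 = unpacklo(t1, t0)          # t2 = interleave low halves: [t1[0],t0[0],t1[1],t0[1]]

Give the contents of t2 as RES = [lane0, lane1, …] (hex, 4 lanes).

RES = [0xbd, 0xaa, 0xe2, 0xe2]

→ t0 |aa|e2|bd|ae|
→ t1 |bd|e2|ae|aa|
→ t2 |bd|aa|e2|e2|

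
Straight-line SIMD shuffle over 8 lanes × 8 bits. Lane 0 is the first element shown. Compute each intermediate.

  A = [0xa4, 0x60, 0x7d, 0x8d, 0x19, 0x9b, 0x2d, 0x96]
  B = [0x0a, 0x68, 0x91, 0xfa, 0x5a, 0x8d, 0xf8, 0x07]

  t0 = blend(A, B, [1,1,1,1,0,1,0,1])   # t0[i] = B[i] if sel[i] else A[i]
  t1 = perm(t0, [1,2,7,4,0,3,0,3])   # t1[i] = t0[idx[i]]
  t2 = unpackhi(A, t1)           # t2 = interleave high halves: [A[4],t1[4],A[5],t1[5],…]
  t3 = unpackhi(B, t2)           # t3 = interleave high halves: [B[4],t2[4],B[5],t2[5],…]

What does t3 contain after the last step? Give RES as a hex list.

RES = [ 0x5a  0x2d  0x8d  0x0a  0xf8  0x96  0x07  0xfa ]

t0 = [0x0a, 0x68, 0x91, 0xfa, 0x19, 0x8d, 0x2d, 0x07]
t1 = [0x68, 0x91, 0x07, 0x19, 0x0a, 0xfa, 0x0a, 0xfa]
t2 = [0x19, 0x0a, 0x9b, 0xfa, 0x2d, 0x0a, 0x96, 0xfa]
t3 = [0x5a, 0x2d, 0x8d, 0x0a, 0xf8, 0x96, 0x07, 0xfa]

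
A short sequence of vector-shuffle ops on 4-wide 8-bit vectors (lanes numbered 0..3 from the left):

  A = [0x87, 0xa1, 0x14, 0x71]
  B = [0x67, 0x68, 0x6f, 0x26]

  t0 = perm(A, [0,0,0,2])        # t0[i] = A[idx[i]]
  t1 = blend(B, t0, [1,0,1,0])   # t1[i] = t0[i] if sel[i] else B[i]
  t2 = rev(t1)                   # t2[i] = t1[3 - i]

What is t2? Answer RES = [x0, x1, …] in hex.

RES = [0x26, 0x87, 0x68, 0x87]

  t0: 87 87 87 14
  t1: 87 68 87 26
  t2: 26 87 68 87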